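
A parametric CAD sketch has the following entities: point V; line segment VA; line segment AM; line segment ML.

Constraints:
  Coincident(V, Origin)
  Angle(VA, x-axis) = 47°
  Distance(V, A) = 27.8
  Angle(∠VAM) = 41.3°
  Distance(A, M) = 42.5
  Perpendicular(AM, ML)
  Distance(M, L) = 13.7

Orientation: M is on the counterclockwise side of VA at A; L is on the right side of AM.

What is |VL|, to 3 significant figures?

38.7

∠VAM = 41.3°, so AM runs at 47.0° + (180° − 41.3°) = 186° from the x-axis; with |AM| = 42.5, M = A + 42.5·(cos 186°, sin 186°) = (-23.3, 16.1). AM ⟂ ML; with |ML| = 13.7 on the right of AM, L = M + 13.7·(-0.0993, 0.995) = (-24.7, 29.7). Then |VL| = |L − V| = 38.7.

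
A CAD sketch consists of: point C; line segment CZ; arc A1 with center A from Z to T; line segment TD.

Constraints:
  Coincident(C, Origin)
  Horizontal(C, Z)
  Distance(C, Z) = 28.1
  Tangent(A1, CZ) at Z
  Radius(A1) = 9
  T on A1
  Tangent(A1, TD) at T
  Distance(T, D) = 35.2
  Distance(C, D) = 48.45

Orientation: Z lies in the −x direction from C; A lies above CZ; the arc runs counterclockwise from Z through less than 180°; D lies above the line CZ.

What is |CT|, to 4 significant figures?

21.17

Checks: |CZ| = 28.10 ✓; ∠(AZ, ZC) = 90.00° ✓; |AT| = 9.000 ✓; ∠(AT, TD) = 90.00° ✓; |TD| = 35.20 ✓; |CD| = 48.45 ✓.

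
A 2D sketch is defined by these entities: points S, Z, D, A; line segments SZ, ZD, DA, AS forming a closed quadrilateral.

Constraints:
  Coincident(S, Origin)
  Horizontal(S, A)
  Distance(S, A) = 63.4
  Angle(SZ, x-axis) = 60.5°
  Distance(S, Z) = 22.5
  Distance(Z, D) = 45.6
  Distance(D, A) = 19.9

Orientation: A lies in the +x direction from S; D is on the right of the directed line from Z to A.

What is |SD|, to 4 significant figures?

47.04

Checks: |SA| = 63.40 ✓; |SZ| = 22.50 ✓; |ZD| = 45.60 ✓; |DA| = 19.90 ✓.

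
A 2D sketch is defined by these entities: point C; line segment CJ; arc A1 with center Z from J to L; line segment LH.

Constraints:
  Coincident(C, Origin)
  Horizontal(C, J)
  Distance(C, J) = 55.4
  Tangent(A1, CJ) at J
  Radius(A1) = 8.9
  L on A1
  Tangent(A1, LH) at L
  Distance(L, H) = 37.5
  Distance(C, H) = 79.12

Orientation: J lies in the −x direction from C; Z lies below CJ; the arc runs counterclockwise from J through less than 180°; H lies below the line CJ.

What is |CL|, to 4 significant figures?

64.92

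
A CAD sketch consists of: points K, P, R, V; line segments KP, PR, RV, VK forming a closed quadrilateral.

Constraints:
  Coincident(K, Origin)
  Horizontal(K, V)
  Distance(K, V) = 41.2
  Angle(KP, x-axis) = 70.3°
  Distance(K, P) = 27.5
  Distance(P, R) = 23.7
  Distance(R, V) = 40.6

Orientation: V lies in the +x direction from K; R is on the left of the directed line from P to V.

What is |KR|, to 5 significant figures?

48.517

Checks: |PR| = 23.70 ✓; |RV| = 40.60 ✓.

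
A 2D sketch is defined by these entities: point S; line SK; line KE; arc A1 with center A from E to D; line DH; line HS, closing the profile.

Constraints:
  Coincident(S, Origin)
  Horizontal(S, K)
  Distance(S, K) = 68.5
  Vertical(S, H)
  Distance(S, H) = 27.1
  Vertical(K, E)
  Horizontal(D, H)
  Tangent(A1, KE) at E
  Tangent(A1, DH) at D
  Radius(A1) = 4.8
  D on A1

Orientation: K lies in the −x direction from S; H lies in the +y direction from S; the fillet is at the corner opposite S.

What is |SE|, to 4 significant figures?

72.04

The virtual corner opposite S is at (-68.50, 27.10). Tangency of A1 to KE means the radius AE is perpendicular to KE and since A1 is tangent to DH there, AD ⟂ DH, with radius 4.8, so the center A sits 4.8 in from both sides at A = (-63.70, 22.30). That places the tangent points at E = (-68.50, 22.30) on KE and D = (-63.70, 27.10) on DH. Then |SE| = |E − S| = 72.04.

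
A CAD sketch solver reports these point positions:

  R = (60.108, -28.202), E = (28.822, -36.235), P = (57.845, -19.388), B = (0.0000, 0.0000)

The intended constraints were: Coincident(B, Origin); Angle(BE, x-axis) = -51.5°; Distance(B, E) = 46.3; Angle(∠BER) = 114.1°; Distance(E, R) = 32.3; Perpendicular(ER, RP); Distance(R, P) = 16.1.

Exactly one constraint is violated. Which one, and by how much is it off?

Distance(R, P) = 16.1 — off by 7.00.

B = (0.00, 0.00) ✓; BE at -51.50° ✓; |BE| = 46.30 ✓; ∠BER = 114.1° ✓; |ER| = 32.30 ✓; ∠(ER, RP) = 90.00° ✓; |RP| = 9.100 ✗.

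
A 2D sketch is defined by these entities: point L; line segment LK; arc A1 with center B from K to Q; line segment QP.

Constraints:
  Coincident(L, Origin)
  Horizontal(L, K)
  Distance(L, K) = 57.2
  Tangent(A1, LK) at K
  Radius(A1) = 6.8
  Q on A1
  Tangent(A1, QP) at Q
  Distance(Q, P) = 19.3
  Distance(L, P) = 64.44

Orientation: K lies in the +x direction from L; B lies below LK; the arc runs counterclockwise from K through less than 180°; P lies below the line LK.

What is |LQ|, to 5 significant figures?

51.797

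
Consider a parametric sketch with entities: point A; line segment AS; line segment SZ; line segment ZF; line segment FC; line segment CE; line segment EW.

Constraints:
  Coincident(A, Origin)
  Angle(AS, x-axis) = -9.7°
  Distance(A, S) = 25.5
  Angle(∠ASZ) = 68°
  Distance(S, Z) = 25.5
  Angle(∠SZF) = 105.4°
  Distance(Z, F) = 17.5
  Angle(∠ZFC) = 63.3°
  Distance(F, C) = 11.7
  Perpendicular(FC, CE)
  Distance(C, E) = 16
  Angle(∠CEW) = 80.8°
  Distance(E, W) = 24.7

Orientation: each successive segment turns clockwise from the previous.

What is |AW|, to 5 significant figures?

38.884

A is at the origin; AS runs at -9.7° with length 25.5, so S = (25.135, -4.2965). ∠ASZ = 68.0° gives SZ at -121.70° from the x-axis; with |SZ| = 25.5, Z = (11.736, -25.992). ∠SZF = 105.4° gives ZF at 163.70° from the x-axis; with |ZF| = 17.5, F = (-5.0607, -21.080). ∠ZFC = 63.3° gives FC at 47.000° from the x-axis; with |FC| = 11.7, C = (2.9187, -12.524). FC ⟂ CE, so CE runs at -43.000°; with |CE| = 16.0, E = (14.620, -23.436). ∠CEW = 80.8° gives EW at -142.20° from the x-axis; with |EW| = 24.7, W = (-4.8965, -38.574). Then |AW| = |W − A| = 38.884.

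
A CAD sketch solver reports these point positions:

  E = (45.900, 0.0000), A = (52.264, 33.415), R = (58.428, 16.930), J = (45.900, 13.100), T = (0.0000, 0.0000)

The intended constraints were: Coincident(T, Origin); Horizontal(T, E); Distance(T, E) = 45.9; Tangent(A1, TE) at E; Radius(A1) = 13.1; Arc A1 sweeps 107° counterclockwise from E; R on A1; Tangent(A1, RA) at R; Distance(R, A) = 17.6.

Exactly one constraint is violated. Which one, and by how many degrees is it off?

Tangent(A1, RA) at R — off by 3.50°.

T = (0.00, 0.00) ✓; T.y = 0.00, E.y = 0.00 ✓; |TE| = 45.90 ✓; ∠(JE, ET) = 90.00° ✓; |JE| = 13.10 ✓; bearing(J→R) − bearing(J→E) = 107.0° ✓; |JR| = 13.10 ✓; ∠(JR, RA) = 86.50° ✗; |RA| = 17.60 ✓.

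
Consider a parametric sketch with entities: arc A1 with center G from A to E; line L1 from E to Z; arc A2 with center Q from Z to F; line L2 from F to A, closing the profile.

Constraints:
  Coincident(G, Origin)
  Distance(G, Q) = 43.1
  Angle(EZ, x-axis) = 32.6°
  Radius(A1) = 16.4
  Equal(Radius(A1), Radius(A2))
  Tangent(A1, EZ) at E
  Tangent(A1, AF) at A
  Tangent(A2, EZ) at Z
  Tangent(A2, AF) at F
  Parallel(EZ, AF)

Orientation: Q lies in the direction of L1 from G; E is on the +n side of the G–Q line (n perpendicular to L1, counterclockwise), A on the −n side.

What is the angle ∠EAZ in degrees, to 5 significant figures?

52.728°

The slot axis is L1's direction at 32.6°, so u = (cos 32.6°, sin 32.6°) = (0.84245, 0.53877) and n = (−sin 32.6°, cos 32.6°) = (-0.53877, 0.84245). G is at the origin and Q lies 43.1 along u from G, so Q = 43.1·u = (36.310, 23.221). Tangency of A1 to both parallel lines with radius 16.4 puts E and A at G ± 16.4·n: E = (-8.8358, 13.816), A = (8.8358, -13.816). Equal radii place Z and F the same way about Q: Z = Q + 16.4·n = (27.474, 37.037), F = Q − 16.4·n = (45.146, 9.4048). Then cos ∠EAZ = AE·AZ / (|AE||AZ|), giving 52.728°.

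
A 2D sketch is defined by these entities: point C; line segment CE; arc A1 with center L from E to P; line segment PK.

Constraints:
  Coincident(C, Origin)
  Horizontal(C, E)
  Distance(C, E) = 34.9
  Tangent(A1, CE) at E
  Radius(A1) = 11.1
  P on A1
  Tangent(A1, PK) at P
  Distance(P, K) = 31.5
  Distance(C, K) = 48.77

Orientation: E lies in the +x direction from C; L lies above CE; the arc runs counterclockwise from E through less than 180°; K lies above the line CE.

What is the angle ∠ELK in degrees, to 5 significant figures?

160.53°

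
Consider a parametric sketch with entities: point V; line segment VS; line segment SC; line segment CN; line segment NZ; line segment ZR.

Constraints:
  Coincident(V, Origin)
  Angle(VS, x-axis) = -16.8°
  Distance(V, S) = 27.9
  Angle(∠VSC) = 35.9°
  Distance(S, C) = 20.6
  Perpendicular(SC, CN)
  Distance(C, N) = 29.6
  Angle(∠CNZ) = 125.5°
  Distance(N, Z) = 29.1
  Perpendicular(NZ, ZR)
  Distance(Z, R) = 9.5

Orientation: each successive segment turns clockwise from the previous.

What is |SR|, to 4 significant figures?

39.71

V is at the origin; VS runs at -16.8° with length 27.9, so S = (26.71, -8.064). ∠VSC = 35.9° gives SC at -160.9° from the x-axis; with |SC| = 20.6, C = (7.243, -14.80). SC ⟂ CN, so CN runs at 109.1°; with |CN| = 29.6, N = (-2.442, 13.17). ∠CNZ = 125.5° gives NZ at 54.60° from the x-axis; with |NZ| = 29.1, Z = (14.41, 36.89). The perpendicularity gives ZR at right angles to NZ, so ZR runs at -35.40°; with |ZR| = 9.5, R = (22.16, 31.38). Then |SR| = |R − S| = 39.71.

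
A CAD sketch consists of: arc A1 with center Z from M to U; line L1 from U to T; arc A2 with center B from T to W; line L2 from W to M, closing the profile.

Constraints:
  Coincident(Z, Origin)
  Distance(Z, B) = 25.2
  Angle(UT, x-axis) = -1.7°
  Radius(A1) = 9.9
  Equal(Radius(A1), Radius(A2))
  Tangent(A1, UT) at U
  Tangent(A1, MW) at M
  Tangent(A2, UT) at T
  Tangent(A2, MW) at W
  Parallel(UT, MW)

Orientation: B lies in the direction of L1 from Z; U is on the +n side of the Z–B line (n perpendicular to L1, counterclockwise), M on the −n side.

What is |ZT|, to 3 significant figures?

27.1

Tangency of A1 to both parallel lines with radius 9.9 puts U and M at Z ± 9.9·n: U = (0.294, 9.90), M = (-0.294, -9.90). Equal radii place T and W the same way about B: T = B + 9.9·n = (25.5, 9.15), W = B − 9.9·n = (24.9, -10.6). Then |ZT| = |T − Z| = 27.1.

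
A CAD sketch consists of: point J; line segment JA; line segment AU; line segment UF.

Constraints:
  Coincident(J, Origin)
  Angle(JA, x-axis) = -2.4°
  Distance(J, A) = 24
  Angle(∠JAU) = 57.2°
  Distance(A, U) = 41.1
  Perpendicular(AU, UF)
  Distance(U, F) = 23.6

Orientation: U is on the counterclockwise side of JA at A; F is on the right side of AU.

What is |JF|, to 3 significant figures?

52.0

∠JAU = 57.2°, so AU runs at -2.4° + (180° − 57.2°) = 120° from the x-axis; with |AU| = 41.1, U = A + 41.1·(cos 120°, sin 120°) = (3.18, 34.4). AU ⟂ UF; with |UF| = 23.6 on the right of AU, F = U + 23.6·(0.863, 0.506) = (23.5, 46.4). Then |JF| = |F − J| = 52.0.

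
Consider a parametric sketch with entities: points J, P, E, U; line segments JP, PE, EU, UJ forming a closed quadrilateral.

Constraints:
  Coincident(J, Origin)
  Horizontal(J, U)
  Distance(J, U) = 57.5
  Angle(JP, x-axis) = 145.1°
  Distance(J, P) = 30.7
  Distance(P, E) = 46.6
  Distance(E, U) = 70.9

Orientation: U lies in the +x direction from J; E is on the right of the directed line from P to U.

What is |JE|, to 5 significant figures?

27.294

Checks: |PE| = 46.60 ✓; |EU| = 70.90 ✓.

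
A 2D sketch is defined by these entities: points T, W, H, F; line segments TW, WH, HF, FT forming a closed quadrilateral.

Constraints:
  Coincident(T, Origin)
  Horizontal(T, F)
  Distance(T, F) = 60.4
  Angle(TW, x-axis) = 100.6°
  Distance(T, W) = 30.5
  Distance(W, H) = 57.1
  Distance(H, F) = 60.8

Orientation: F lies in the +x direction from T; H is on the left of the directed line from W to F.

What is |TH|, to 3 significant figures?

73.1

T is at the origin; TF is horizontal with |TF| = 60.4 and F in +x, so F = (60.4, 0). TW runs at 100.6° with |TW| = 30.5, so W = (-5.61, 30.0). H is determined by |WH| = 57.1 and |HF| = 60.8 together: it lies at the intersection of circle(W, 57.1) and circle(F, 60.8). With |WF| = 72.5, the foot of the radical line on WF is 33.2 from W and the perpendicular offset is √(57.1² − 33.2²) = 46.4. Taking the left-of-WF solution: H = (43.9, 58.5).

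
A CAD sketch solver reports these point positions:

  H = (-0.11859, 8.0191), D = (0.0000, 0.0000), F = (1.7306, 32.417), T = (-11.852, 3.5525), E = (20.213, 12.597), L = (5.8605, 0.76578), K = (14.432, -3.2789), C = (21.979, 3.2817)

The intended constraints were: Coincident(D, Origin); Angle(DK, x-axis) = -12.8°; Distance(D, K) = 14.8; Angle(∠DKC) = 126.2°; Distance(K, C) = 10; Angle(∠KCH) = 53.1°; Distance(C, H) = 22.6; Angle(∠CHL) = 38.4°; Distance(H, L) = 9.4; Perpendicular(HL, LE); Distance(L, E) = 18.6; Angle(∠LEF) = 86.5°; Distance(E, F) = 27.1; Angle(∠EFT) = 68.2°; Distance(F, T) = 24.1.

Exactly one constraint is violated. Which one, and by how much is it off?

Distance(F, T) = 24.1 — off by 7.80.

D = (0.00, 0.00) ✓; DK at -12.80° ✓; |DK| = 14.80 ✓; ∠DKC = 126.2° ✓; |KC| = 10.00 ✓; ∠KCH = 53.10° ✓; |CH| = 22.60 ✓; ∠CHL = 38.40° ✓; |HL| = 9.400 ✓; ∠(HL, LE) = 90.00° ✓; |LE| = 18.60 ✓; ∠LEF = 86.50° ✓; |EF| = 27.10 ✓; ∠EFT = 68.20° ✓; |FT| = 31.90 ✗.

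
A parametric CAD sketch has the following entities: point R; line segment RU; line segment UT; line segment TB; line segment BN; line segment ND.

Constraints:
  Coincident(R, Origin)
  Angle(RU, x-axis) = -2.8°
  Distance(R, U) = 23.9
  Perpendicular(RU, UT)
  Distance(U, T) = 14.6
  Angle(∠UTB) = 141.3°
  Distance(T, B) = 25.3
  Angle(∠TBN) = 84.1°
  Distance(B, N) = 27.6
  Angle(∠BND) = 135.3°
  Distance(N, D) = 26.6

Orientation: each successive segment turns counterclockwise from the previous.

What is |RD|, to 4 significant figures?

16.64

∠TBN = 84.1° gives BN at -138.2° from the x-axis; with |BN| = 27.6, N = (-10.83, 15.51). ∠BND = 135.3° gives ND at -93.50° from the x-axis; with |ND| = 26.6, D = (-12.45, -11.04). Then |RD| = |D − R| = 16.64.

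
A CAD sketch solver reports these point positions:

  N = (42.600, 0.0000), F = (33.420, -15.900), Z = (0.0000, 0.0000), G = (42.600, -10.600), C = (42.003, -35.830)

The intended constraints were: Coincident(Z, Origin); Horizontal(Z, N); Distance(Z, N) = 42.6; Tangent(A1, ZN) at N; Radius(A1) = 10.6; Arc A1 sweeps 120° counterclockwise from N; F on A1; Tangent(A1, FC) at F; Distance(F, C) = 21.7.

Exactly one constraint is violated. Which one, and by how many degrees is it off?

Tangent(A1, FC) at F — off by 6.70°.

Z = (0.00, 0.00) ✓; Z.y = 0.00, N.y = 0.00 ✓; |ZN| = 42.60 ✓; ∠(GN, NZ) = 90.00° ✓; |GN| = 10.60 ✓; bearing(G→F) − bearing(G→N) = 120.0° ✓; |GF| = 10.60 ✓; ∠(GF, FC) = 96.70° ✗; |FC| = 21.70 ✓.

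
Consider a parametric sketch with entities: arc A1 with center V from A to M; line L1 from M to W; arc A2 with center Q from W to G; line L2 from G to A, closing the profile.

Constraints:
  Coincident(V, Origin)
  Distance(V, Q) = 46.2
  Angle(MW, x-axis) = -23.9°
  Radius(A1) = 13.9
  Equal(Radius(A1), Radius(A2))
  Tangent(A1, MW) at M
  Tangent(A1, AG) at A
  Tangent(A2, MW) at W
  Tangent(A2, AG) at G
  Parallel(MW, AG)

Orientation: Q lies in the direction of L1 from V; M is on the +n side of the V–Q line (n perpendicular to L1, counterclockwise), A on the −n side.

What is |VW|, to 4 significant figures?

48.25

Tangency of A1 to both parallel lines with radius 13.9 puts M and A at V ± 13.9·n: M = (5.631, 12.71), A = (-5.631, -12.71). Equal radii place W and G the same way about Q: W = Q + 13.9·n = (47.87, -6.009), G = Q − 13.9·n = (36.61, -31.43). Then |VW| = |W − V| = 48.25.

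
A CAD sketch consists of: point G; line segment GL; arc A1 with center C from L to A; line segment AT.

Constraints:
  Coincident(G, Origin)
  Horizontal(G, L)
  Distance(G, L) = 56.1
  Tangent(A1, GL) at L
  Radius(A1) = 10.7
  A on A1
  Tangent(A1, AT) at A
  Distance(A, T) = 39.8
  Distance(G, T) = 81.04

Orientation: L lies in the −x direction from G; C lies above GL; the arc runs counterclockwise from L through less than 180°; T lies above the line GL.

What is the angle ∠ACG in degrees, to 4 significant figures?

35.01°

Checks: ∠(CL, LG) = 90.00° ✓; |CL| = 10.70 ✓; |CA| = 10.70 ✓; ∠(CA, AT) = 90.00° ✓; |AT| = 39.80 ✓; |GT| = 81.04 ✓.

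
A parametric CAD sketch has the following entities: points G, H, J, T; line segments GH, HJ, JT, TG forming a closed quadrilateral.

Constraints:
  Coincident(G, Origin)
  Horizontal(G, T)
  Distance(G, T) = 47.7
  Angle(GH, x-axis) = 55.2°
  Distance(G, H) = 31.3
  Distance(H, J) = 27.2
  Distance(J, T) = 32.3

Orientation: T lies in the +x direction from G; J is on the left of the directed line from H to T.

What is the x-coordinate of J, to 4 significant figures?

44.30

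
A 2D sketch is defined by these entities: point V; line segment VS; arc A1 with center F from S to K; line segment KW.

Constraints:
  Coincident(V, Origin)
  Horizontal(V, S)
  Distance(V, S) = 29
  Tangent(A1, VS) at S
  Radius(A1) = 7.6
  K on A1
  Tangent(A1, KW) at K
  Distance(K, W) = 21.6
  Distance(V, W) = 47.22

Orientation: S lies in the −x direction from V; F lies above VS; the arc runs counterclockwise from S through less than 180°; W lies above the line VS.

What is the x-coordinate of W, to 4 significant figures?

-37.32

Checks: |FK| = 7.600 ✓; ∠(FK, KW) = 90.00° ✓; |KW| = 21.60 ✓; |VW| = 47.22 ✓.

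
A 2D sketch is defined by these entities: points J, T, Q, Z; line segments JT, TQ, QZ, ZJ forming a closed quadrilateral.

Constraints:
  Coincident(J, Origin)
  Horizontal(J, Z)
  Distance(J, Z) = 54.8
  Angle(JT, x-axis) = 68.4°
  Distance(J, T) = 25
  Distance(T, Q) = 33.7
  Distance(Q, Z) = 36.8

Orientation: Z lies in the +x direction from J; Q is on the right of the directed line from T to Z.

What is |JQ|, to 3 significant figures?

21.1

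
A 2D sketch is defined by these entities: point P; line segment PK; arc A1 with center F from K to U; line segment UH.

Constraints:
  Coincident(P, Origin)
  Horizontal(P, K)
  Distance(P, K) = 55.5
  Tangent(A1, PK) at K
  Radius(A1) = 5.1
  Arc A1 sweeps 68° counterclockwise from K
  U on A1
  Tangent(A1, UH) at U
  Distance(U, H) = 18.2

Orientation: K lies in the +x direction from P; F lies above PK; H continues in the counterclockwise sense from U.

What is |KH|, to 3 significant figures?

23.1

P is at the origin; PK is horizontal with |PK| = 55.5 and K on the +x side, so K = (55.5, 0.00). A1 meets PK tangentially, so FK is at right angles to PK, so F = K + (0, 5.1) = (55.5, 5.10). On A1, K sits at bearing -90° from F; a 68° counterclockwise sweep puts U at bearing -22°, so U = F + 5.1·(cos -22°, sin -22°) = (60.2, 3.19). Tangency of A1 to UH means the radius FU is perpendicular to UH, so UH runs along (−sin -22°, cos -22°); with |UH| = 18.2, H = (67.0, 20.1). Then |KH| = |H − K| = 23.1.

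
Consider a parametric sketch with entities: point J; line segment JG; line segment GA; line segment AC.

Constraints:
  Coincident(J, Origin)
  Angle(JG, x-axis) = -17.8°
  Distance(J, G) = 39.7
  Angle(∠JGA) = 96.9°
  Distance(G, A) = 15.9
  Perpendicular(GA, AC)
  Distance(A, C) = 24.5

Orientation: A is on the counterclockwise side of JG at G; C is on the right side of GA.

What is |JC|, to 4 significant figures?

67.17

J is at the origin; JG runs at -17.8° with length 39.7, so G = 39.7·(cos -17.8°, sin -17.8°) = (37.80, -12.14). ∠JGA = 96.9°, so GA runs at -17.8° + (180° − 96.9°) = 65.30° from the x-axis; with |GA| = 15.9, A = G + 15.9·(cos 65.30°, sin 65.30°) = (44.44, 2.309). GA ⟂ AC; with |AC| = 24.5 on the right of GA, C = A + 24.5·(0.9085, -0.4179) = (66.70, -7.929). Then |JC| = |C − J| = 67.17.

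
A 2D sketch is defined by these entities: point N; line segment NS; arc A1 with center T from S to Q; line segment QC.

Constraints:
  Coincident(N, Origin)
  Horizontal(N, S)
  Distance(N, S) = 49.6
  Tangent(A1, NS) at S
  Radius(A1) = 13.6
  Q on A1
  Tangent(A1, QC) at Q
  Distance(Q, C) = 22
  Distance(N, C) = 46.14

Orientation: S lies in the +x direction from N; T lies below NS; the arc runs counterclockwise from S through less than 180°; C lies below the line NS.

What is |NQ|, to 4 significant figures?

37.91

Checks: N = (0.00, 0.00) ✓; |TQ| = 13.60 ✓; ∠(TQ, QC) = 90.00° ✓; |QC| = 22.00 ✓; |NC| = 46.14 ✓.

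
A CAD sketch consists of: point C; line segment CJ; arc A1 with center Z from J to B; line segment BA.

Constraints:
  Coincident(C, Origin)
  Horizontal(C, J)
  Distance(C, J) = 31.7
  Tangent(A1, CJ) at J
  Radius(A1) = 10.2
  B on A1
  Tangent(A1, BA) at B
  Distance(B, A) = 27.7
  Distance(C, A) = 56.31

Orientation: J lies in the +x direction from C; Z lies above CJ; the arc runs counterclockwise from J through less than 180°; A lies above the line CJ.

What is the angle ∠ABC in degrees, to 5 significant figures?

103.08°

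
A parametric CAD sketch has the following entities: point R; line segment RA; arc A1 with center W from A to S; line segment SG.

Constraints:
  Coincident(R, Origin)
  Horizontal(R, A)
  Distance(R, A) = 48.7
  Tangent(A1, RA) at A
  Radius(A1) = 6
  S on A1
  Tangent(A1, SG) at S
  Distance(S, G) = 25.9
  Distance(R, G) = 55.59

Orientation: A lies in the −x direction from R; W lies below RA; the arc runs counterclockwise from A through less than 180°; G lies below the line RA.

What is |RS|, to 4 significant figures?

54.92

Checks: |WS| = 6.000 ✓; ∠(WS, SG) = 90.00° ✓; |SG| = 25.90 ✓; |RG| = 55.59 ✓.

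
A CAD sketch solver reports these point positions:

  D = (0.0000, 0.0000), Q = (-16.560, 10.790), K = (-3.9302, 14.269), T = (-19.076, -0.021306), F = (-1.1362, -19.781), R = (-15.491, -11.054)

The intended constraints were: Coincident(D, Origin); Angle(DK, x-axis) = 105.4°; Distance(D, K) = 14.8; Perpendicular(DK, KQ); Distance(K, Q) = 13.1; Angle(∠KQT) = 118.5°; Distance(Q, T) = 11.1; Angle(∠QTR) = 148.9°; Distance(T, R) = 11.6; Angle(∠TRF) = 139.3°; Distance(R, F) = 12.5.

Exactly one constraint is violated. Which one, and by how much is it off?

Distance(R, F) = 12.5 — off by 4.30.

D = (0.00, 0.00) ✓; DK at 105.4° ✓; |DK| = 14.80 ✓; ∠(DK, KQ) = 90.00° ✓; |KQ| = 13.10 ✓; ∠KQT = 118.5° ✓; |QT| = 11.10 ✓; ∠QTR = 148.9° ✓; |TR| = 11.60 ✓; ∠TRF = 139.3° ✓; |RF| = 16.80 ✗.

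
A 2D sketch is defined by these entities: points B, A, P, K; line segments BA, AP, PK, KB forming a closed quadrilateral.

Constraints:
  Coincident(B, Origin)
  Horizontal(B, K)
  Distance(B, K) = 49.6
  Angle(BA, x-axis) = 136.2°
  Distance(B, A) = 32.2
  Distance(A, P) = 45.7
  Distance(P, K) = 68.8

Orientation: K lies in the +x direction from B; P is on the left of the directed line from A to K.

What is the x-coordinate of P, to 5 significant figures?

8.4949

B is at the origin; BK is horizontal with |BK| = 49.6 and K in +x, so K = (49.6, 0). BA runs at 136.2° with |BA| = 32.2, so A = (-23.241, 22.287). P is determined by |AP| = 45.7 and |PK| = 68.8 together: it lies at the intersection of circle(A, 45.7) and circle(K, 68.8). With |AK| = 76.174, the foot of the radical line on AK is 20.726 from A and the perpendicular offset is √(45.7² − 20.726²) = 40.730. Taking the left-of-AK solution: P = (8.4949, 55.171).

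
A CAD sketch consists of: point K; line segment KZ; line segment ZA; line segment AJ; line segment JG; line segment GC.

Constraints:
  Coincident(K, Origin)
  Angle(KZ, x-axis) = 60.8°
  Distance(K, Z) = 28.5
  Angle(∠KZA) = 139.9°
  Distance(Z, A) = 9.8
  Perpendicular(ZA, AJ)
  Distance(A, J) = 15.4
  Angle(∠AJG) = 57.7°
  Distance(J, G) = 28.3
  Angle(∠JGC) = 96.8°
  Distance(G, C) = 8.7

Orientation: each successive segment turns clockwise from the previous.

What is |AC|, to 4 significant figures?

21.55

∠AJG = 57.7° gives JG at 168.4° from the x-axis; with |JG| = 28.3, G = (0.7929, 19.63). ∠JGC = 96.8° gives GC at 85.20° from the x-axis; with |GC| = 8.7, C = (1.521, 28.30). Then |AC| = |C − A| = 21.55.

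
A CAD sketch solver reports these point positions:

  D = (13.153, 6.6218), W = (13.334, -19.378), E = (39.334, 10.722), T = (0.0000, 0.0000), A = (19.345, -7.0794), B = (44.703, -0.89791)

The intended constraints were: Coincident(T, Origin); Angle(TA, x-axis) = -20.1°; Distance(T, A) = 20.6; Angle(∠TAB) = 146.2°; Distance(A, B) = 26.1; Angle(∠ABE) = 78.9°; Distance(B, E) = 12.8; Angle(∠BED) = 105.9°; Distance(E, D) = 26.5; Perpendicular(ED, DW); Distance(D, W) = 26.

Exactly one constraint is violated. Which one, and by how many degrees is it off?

Perpendicular(ED, DW) — off by 8.50°.

T = (0.00, 0.00) ✓; TA at -20.10° ✓; |TA| = 20.60 ✓; ∠TAB = 146.2° ✓; |AB| = 26.10 ✓; ∠ABE = 78.90° ✓; |BE| = 12.80 ✓; ∠BED = 105.9° ✓; |ED| = 26.50 ✓; ∠(ED, DW) = 81.50° ✗; |DW| = 26.00 ✓.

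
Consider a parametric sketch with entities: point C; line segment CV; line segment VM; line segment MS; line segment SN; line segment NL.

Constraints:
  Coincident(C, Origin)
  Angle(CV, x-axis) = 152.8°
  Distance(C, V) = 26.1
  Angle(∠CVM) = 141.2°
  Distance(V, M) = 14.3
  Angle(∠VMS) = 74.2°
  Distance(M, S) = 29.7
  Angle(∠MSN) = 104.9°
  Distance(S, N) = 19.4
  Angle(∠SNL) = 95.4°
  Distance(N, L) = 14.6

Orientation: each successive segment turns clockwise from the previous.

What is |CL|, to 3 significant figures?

6.56

C is at the origin; CV runs at 152.8° with length 26.1, so V = (-23.2, 11.9). ∠CVM = 141.2° gives VM at 114° from the x-axis; with |VM| = 14.3, M = (-29.0, 25.0). ∠VMS = 74.2° gives MS at 8.20° from the x-axis; with |MS| = 29.7, S = (0.366, 29.2). ∠MSN = 104.9° gives SN at -66.9° from the x-axis; with |SN| = 19.4, N = (7.98, 11.4). ∠SNL = 95.4° gives NL at -152° from the x-axis; with |NL| = 14.6, L = (-4.85, 4.42). Then |CL| = |L − C| = 6.56.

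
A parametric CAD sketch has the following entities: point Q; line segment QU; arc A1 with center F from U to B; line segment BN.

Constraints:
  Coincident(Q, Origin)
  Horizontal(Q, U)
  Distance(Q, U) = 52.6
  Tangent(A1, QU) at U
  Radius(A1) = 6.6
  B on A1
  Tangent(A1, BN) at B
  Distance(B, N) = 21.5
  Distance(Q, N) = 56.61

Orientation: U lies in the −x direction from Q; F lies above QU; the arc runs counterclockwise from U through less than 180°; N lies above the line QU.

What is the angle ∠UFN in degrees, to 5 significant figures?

170.17°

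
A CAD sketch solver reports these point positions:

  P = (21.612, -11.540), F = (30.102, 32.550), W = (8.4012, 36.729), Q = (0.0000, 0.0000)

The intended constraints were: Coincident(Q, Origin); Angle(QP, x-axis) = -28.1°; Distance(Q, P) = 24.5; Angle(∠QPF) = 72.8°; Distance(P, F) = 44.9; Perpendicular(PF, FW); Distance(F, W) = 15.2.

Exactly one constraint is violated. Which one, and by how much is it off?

Distance(F, W) = 15.2 — off by 6.90.

Q = (0.00, 0.00) ✓; QP at -28.10° ✓; |QP| = 24.50 ✓; ∠QPF = 72.80° ✓; |PF| = 44.90 ✓; ∠(PF, FW) = 90.00° ✓; |FW| = 22.10 ✗.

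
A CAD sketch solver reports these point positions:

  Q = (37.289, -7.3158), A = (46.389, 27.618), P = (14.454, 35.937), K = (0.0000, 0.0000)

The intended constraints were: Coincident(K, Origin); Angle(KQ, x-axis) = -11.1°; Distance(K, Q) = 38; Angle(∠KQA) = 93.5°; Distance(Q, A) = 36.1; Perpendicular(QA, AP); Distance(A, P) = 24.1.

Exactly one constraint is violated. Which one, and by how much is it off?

Distance(A, P) = 24.1 — off by 8.90.

K = (0.00, 0.00) ✓; KQ at -11.10° ✓; |KQ| = 38.00 ✓; ∠KQA = 93.50° ✓; |QA| = 36.10 ✓; ∠(QA, AP) = 90.00° ✓; |AP| = 33.00 ✗.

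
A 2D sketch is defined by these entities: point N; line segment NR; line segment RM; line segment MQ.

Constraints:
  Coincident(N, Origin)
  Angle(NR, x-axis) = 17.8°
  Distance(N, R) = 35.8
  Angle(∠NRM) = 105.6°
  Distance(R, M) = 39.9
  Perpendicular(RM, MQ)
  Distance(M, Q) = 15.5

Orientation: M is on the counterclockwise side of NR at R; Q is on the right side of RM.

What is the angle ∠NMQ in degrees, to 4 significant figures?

124.8°

N is at the origin; NR runs at 17.8° with length 35.8, so R = 35.8·(cos 17.8°, sin 17.8°) = (34.09, 10.94). ∠NRM = 105.6°, so RM runs at 17.8° + (180° − 105.6°) = 92.20° from the x-axis; with |RM| = 39.9, M = R + 39.9·(cos 92.20°, sin 92.20°) = (32.55, 50.81). RM ⟂ MQ; with |MQ| = 15.5 on the right of RM, Q = M + 15.5·(0.9993, 0.03839) = (48.04, 51.41). Then cos ∠NMQ = MN·MQ / (|MN||MQ|), giving 124.8°.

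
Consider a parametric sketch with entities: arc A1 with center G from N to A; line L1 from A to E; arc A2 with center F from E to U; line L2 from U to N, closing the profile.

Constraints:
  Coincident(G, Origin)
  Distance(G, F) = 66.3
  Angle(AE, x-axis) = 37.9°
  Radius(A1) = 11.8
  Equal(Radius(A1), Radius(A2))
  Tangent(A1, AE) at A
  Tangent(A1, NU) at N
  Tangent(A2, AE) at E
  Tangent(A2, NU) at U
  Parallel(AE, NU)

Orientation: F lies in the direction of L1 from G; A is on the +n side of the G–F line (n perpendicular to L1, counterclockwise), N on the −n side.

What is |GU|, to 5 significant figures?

67.342

Tangency of A1 to both parallel lines with radius 11.8 puts A and N at G ± 11.8·n: A = (-7.2486, 9.3112), N = (7.2486, -9.3112). Equal radii place E and U the same way about F: E = F + 11.8·n = (45.068, 50.038), U = F − 11.8·n = (59.565, 31.416). Then |GU| = |U − G| = 67.342.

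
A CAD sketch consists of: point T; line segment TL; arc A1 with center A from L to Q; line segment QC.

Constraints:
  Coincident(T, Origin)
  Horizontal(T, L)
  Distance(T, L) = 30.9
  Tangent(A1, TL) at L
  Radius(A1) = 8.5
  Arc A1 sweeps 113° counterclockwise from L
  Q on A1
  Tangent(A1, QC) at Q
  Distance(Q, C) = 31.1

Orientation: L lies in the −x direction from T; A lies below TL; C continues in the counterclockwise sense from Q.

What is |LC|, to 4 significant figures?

40.68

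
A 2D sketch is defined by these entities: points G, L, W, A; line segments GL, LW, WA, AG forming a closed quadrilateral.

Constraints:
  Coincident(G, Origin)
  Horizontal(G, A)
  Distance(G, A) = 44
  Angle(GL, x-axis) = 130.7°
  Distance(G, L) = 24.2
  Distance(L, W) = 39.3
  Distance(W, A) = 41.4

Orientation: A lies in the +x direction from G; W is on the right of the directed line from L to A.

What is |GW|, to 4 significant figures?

15.73

G is at the origin; G and A share the same y with |GA| = 44.0 and A in +x, so A = (44.0, 0). GL runs at 130.7° with |GL| = 24.2, so L = (-15.78, 18.35). W is determined by |LW| = 39.3 and |WA| = 41.4 together: it lies at the intersection of circle(L, 39.3) and circle(A, 41.4). With |LA| = 62.53, the foot of the radical line on LA is 29.91 from L and the perpendicular offset is √(39.3² − 29.91²) = 25.49. Taking the right-of-LA solution: W = (5.335, -14.80).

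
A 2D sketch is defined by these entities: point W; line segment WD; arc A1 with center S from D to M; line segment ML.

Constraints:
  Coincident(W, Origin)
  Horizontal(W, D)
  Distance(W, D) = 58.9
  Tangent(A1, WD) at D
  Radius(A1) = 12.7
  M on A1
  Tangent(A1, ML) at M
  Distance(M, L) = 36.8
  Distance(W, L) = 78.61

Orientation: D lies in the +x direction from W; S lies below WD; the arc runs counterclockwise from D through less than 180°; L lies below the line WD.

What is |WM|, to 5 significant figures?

49.906

W is at the origin; W and D share the same y with |WD| = 58.9 and D on the +x side, so D = (58.900, 0.0000). A1 meets WD tangentially, so SD is at right angles to WD, so S = D + (0, -12.7) = (58.900, -12.700). Since SM ⟂ ML (tangency), |SL| = √(12.7² + 36.8²) = 38.930 regardless of where M sits on A1. So L lies on both circle(W, 78.61) and circle(S, 38.930); the below-WD intersection is L = (59.280, -51.628). M is the foot of the tangent from L: M = (46.936, -16.960).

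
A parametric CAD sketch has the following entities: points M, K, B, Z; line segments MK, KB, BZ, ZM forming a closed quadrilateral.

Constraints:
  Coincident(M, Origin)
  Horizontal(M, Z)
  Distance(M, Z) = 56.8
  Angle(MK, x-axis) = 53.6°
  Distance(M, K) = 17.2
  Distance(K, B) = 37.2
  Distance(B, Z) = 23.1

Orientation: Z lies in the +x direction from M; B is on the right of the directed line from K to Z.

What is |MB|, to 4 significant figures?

38.90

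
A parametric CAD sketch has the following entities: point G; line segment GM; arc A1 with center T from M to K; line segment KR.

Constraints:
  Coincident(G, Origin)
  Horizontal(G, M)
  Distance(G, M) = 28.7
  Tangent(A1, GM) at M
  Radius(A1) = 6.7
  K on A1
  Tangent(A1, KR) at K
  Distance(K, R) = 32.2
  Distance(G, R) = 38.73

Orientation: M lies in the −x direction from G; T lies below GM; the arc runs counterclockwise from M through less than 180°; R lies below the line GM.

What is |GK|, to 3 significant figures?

35.6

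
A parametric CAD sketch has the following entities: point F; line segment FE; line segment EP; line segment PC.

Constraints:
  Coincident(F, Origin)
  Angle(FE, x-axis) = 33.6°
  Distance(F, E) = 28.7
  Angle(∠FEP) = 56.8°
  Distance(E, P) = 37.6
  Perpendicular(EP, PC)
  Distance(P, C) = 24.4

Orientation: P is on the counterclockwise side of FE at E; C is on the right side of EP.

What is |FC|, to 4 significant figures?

53.13

F is at the origin; FE runs at 33.6° with length 28.7, so E = 28.7·(cos 33.6°, sin 33.6°) = (23.90, 15.88). ∠FEP = 56.8°, so EP runs at 33.6° + (180° − 56.8°) = 156.8° from the x-axis; with |EP| = 37.6, P = E + 37.6·(cos 156.8°, sin 156.8°) = (-10.65, 30.69). The perpendicularity gives PC at right angles to EP; with |PC| = 24.4 on the right of EP, C = P + 24.4·(0.3939, 0.9191) = (-1.042, 53.12). Then |FC| = |C − F| = 53.13.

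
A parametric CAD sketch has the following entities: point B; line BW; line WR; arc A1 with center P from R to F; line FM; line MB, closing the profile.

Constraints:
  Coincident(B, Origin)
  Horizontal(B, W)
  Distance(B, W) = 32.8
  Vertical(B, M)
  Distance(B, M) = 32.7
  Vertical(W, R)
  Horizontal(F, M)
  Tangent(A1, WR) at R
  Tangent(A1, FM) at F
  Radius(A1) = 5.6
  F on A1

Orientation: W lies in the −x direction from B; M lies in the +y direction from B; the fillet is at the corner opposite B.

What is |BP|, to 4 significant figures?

38.40

B is at the origin; B and W share the same y with |BW| = 32.8 and W on the −x side, so W = (-32.80, 0.000). BM is vertical with |BM| = 32.7 and M on the +y side, so M = (0.000, 32.70). The virtual corner opposite B is at (-32.80, 32.70). Since A1 is tangent to WR there, PR ⟂ WR and since A1 is tangent to FM there, PF ⟂ FM, with radius 5.6, so the center P sits 5.6 in from both sides at P = (-27.20, 27.10). Then |BP| = |P − B| = 38.40.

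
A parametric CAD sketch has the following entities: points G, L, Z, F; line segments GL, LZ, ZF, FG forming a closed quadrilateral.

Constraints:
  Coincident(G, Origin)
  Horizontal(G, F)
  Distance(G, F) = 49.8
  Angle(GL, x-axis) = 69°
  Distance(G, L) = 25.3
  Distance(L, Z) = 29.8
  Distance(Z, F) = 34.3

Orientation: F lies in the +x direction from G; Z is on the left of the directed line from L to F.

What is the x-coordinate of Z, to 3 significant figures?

37.6

Checks: |LZ| = 29.80 ✓; |ZF| = 34.30 ✓.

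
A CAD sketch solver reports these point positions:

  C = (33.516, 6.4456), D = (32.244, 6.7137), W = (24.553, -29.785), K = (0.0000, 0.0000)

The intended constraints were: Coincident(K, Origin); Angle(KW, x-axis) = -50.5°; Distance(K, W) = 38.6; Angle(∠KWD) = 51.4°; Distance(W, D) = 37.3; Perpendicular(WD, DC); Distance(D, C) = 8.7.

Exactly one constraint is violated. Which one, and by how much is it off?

Distance(D, C) = 8.7 — off by 7.40.

K = (0.00, 0.00) ✓; KW at -50.50° ✓; |KW| = 38.60 ✓; ∠KWD = 51.40° ✓; |WD| = 37.30 ✓; ∠(WD, DC) = 90.00° ✓; |DC| = 1.300 ✗.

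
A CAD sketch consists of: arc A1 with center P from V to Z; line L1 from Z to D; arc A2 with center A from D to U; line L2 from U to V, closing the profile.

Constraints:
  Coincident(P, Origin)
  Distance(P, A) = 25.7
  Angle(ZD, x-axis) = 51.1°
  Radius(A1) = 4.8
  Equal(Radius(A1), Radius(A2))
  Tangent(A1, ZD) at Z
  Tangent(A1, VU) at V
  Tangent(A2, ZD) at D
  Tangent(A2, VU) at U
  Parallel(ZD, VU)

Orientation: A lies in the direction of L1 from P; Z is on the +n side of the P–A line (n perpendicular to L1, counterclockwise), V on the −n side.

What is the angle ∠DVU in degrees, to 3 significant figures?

20.5°

The slot axis is L1's direction at 51.1°, so u = (cos 51.1°, sin 51.1°) = (0.628, 0.778) and n = (−sin 51.1°, cos 51.1°) = (-0.778, 0.628). P is at the origin and A lies 25.7 along u from P, so A = 25.7·u = (16.1, 20.0). Tangency of A1 to both parallel lines with radius 4.8 puts Z and V at P ± 4.8·n: Z = (-3.74, 3.01), V = (3.74, -3.01). Equal radii place D and U the same way about A: D = A + 4.8·n = (12.4, 23.0), U = A − 4.8·n = (19.9, 17.0). Then cos ∠DVU = VD·VU / (|VD||VU|), giving 20.5°.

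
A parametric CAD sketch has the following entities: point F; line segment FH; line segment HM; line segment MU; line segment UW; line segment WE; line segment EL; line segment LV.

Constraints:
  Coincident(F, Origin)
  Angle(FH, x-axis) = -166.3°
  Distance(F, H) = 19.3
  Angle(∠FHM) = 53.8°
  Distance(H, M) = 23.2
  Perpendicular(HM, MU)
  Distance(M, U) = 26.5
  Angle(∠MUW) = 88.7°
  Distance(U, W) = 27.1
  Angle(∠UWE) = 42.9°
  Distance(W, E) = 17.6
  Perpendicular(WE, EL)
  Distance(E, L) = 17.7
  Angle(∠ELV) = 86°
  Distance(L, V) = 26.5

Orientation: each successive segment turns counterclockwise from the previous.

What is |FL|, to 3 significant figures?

15.3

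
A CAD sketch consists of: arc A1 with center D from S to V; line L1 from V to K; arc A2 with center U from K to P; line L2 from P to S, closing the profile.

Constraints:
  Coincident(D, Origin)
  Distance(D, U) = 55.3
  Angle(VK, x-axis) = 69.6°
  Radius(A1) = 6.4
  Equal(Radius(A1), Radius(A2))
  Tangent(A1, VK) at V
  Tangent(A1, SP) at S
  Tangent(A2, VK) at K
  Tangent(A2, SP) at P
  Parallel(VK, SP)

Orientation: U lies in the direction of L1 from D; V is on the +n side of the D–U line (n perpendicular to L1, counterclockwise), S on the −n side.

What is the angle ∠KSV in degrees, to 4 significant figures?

76.97°

The slot axis is L1's direction at 69.6°, so u = (cos 69.6°, sin 69.6°) = (0.3486, 0.9373) and n = (−sin 69.6°, cos 69.6°) = (-0.9373, 0.3486). D is at the origin and U lies 55.3 along u from D, so U = 55.3·u = (19.28, 51.83). Tangency of A1 to both parallel lines with radius 6.4 puts V and S at D ± 6.4·n: V = (-5.999, 2.231), S = (5.999, -2.231). Equal radii place K and P the same way about U: K = U + 6.4·n = (13.28, 54.06), P = U − 6.4·n = (25.27, 49.60). Then cos ∠KSV = SK·SV / (|SK||SV|), giving 76.97°.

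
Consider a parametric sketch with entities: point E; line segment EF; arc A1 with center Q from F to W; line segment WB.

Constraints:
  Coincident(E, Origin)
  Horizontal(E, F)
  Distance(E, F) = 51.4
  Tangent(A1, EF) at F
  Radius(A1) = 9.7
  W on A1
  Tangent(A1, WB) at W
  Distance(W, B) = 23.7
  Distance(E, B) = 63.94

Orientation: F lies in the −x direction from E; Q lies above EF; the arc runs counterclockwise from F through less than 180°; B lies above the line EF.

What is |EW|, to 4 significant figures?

44.98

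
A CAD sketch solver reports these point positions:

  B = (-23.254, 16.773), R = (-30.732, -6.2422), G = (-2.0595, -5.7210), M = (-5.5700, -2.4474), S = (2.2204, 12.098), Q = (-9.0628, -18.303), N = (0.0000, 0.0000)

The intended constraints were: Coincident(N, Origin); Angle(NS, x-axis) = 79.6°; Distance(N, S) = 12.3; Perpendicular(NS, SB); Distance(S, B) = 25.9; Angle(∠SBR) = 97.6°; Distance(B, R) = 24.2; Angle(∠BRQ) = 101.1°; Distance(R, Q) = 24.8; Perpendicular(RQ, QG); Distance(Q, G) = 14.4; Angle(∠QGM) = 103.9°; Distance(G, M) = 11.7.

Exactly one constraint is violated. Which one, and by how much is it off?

Distance(G, M) = 11.7 — off by 6.90.

N = (0.00, 0.00) ✓; NS at 79.60° ✓; |NS| = 12.30 ✓; ∠(NS, SB) = 90.00° ✓; |SB| = 25.90 ✓; ∠SBR = 97.60° ✓; |BR| = 24.20 ✓; ∠BRQ = 101.1° ✓; |RQ| = 24.80 ✓; ∠(RQ, QG) = 90.00° ✓; |QG| = 14.40 ✓; ∠QGM = 103.9° ✓; |GM| = 4.800 ✗.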